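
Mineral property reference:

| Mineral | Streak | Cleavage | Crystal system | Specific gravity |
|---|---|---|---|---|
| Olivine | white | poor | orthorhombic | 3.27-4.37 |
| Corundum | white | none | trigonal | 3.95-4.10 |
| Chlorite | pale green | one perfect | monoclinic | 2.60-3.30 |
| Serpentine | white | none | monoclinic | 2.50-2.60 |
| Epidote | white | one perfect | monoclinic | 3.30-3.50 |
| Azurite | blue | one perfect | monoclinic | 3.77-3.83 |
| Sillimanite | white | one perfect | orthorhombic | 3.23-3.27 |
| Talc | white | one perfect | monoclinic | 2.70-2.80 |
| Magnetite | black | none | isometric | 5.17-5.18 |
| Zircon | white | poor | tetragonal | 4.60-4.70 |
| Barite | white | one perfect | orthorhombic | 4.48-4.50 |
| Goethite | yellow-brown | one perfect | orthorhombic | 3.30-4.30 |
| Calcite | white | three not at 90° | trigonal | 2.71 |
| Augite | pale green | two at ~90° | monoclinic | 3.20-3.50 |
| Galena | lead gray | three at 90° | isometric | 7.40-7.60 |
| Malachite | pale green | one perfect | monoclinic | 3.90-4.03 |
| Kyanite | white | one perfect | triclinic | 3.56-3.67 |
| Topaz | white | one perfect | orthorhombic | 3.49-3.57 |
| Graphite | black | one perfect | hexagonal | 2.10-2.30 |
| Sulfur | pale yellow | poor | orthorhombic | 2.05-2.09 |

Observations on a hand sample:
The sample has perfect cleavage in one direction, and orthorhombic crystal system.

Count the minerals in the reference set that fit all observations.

Perfect cleavage in one direction: Chlorite, Epidote, Azurite, Sillimanite, Talc, Barite, Goethite, Malachite, Kyanite, Topaz, Graphite remain.
Orthorhombic crystal system: only Sillimanite, Barite, Goethite, Topaz remain.
Remaining candidates: Barite, Goethite, Sillimanite, Topaz.
That is 4 minerals.

4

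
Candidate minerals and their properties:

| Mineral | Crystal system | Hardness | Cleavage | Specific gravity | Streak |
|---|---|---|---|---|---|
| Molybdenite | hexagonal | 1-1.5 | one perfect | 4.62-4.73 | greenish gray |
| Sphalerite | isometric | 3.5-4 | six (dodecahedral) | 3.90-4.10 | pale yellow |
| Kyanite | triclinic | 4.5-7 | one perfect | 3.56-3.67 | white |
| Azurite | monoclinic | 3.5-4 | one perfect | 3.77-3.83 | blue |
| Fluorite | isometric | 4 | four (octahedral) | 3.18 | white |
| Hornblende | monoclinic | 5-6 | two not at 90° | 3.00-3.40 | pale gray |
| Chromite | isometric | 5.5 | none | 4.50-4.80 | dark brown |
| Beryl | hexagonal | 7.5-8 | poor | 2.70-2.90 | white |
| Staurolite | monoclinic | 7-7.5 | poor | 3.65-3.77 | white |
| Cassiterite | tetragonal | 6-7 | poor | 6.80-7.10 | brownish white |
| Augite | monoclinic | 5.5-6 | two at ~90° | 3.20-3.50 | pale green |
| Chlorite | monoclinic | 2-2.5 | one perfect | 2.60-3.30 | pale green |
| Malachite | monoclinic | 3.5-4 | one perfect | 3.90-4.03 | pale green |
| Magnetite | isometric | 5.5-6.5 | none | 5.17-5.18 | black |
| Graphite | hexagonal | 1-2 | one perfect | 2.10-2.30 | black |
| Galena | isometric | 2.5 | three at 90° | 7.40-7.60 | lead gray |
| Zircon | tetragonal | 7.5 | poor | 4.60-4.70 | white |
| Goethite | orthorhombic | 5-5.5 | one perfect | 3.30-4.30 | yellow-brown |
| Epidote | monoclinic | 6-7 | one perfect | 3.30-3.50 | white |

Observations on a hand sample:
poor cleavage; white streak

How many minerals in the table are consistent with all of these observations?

Poor cleavage: Beryl, Staurolite, Cassiterite, Zircon remain.
White streak excludes Cassiterite.
Remaining candidates: Beryl, Staurolite, Zircon.
That is 3 minerals.

3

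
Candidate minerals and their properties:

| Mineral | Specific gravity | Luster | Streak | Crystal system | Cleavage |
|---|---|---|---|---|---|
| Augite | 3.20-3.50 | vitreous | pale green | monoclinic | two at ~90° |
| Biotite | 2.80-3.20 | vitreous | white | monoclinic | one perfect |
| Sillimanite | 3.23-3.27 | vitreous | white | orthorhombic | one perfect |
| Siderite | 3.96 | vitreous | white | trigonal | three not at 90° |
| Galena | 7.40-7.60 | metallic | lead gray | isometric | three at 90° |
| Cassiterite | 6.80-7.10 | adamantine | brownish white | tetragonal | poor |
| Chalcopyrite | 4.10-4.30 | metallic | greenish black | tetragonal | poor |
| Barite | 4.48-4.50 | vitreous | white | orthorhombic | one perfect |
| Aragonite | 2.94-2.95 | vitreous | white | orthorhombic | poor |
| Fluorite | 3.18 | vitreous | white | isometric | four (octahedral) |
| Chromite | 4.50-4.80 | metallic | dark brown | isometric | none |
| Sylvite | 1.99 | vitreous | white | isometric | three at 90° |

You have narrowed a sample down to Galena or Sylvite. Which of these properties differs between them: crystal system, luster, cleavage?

Crystal system: both isometric — identical.
Luster: Galena metallic, Sylvite vitreous — different.
Cleavage: both three at 90° — identical.
Luster is the diagnostic property here.

luster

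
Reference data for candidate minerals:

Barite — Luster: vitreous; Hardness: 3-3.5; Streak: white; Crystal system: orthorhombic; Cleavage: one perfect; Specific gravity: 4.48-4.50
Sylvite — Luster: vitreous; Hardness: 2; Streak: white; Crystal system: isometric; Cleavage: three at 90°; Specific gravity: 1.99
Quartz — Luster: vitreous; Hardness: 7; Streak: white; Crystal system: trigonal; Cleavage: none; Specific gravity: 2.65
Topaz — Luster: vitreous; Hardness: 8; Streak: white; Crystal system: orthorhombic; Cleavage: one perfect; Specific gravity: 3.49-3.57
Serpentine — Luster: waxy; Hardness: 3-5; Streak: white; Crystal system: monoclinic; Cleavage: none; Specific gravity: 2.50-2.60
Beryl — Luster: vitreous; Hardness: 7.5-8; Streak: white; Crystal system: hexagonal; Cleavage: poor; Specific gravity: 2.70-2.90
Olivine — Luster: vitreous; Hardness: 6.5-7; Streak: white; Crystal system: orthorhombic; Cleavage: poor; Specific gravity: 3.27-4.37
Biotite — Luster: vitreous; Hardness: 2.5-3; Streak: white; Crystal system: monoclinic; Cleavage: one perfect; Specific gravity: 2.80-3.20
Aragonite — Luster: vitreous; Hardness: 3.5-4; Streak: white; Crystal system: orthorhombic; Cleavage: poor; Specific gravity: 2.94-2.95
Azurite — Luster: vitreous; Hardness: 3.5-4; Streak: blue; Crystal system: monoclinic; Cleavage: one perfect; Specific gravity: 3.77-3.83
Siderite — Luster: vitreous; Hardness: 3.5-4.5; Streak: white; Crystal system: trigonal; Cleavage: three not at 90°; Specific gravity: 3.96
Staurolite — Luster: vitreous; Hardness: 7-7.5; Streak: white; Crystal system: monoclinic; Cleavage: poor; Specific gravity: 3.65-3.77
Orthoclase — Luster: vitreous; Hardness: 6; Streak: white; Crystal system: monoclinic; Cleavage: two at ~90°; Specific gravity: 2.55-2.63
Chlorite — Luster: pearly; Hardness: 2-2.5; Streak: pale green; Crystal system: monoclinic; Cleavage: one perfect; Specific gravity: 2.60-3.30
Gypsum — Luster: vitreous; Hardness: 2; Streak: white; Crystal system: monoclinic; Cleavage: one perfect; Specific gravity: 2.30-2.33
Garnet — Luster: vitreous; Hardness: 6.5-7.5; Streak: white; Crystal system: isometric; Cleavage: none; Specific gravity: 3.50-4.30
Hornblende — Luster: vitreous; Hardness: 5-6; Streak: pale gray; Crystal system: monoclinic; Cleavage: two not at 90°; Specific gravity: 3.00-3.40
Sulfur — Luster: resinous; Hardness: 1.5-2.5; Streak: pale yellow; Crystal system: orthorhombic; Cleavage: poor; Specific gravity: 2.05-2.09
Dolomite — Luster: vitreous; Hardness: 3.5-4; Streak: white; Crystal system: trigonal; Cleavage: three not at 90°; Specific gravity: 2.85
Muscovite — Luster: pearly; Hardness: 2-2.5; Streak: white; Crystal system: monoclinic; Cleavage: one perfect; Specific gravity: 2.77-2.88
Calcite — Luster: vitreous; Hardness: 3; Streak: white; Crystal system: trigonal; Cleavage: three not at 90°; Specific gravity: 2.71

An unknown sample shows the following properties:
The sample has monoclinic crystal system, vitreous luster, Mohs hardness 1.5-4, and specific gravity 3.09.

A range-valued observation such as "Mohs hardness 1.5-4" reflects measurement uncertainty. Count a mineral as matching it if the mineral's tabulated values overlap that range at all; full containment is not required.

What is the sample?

Biotite

Monoclinic crystal system: narrows the field to Serpentine, Biotite, Azurite, Staurolite, Orthoclase, Chlorite, Gypsum, Hornblende, Muscovite.
Vitreous luster eliminates Serpentine, Chlorite, Muscovite.
Mohs hardness 1.5-4 is inconsistent with Staurolite, Orthoclase, Hornblende.
Specific gravity 3.09: only Biotite remains.
Only Biotite satisfies all observations.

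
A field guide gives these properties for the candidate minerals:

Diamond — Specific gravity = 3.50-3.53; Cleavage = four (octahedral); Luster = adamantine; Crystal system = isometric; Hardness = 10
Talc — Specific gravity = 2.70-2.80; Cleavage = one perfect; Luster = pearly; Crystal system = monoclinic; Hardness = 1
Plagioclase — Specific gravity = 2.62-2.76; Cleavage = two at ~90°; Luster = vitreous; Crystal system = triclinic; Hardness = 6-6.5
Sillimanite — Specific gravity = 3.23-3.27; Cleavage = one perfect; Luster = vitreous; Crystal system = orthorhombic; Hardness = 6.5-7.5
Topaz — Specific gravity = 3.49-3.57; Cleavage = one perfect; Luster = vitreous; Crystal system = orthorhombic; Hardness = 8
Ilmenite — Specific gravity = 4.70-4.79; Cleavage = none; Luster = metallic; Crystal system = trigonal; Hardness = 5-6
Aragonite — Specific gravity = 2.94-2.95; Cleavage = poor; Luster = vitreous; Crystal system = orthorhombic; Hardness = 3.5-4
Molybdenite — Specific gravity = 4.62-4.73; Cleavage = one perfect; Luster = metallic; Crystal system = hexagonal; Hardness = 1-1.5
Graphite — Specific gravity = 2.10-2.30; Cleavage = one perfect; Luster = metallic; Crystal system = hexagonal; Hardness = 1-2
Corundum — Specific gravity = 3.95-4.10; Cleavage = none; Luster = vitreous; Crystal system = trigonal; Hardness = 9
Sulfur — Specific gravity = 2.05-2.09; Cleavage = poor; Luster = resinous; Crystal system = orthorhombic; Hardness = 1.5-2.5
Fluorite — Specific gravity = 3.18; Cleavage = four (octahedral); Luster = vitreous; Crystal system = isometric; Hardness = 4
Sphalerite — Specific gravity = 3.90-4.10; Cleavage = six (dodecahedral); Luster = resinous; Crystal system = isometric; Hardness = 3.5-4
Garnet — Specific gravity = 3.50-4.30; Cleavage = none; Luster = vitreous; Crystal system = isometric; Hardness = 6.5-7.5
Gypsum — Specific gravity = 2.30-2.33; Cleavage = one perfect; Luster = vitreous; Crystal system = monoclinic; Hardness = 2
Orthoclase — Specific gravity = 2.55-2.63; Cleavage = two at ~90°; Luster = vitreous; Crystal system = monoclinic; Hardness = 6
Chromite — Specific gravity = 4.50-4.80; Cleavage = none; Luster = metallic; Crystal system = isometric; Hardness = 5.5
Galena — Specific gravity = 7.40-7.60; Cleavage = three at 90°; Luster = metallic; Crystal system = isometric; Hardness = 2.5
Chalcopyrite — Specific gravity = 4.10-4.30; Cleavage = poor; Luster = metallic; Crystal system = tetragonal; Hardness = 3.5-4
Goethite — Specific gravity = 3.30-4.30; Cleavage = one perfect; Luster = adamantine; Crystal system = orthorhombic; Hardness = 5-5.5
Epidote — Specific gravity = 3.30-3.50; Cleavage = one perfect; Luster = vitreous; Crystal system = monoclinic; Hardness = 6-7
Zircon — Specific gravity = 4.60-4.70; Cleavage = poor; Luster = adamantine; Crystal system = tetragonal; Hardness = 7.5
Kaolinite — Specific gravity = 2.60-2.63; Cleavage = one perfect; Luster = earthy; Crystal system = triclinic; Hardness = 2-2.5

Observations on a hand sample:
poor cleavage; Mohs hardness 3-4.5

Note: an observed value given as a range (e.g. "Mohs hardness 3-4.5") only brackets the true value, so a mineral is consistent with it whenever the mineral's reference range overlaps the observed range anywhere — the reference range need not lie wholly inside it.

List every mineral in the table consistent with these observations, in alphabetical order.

Poor cleavage: leaves Aragonite, Sulfur, Chalcopyrite, Zircon.
Mohs hardness 3-4.5 is inconsistent with Sulfur, Zircon.
The minerals that satisfy all observations are Aragonite, Chalcopyrite.

Aragonite, Chalcopyrite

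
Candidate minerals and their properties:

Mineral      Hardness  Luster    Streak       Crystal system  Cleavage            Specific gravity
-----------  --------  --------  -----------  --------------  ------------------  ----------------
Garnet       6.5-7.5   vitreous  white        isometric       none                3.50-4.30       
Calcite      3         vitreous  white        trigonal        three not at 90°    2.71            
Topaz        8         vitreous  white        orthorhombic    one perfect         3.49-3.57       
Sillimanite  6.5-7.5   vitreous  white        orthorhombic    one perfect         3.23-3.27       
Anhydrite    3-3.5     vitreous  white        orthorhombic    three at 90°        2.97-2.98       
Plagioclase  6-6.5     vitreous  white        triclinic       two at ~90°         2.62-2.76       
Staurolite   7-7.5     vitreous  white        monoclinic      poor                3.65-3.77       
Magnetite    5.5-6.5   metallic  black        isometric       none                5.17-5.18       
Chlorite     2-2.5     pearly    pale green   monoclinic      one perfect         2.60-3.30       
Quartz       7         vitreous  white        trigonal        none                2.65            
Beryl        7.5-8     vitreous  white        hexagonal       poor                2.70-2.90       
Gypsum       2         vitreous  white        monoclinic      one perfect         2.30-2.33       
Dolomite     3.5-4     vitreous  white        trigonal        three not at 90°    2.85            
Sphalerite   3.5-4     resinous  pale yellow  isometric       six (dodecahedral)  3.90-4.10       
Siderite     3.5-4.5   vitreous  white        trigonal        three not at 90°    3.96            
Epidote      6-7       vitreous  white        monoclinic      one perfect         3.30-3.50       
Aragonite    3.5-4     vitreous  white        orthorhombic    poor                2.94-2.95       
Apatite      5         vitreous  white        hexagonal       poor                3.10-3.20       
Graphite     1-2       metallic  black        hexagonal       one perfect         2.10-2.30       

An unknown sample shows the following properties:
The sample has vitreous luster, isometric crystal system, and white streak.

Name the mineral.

Vitreous luster is inconsistent with Magnetite, Chlorite, Sphalerite, Graphite.
Isometric crystal system: narrows the field to Garnet.
White streak: consistent with all remaining minerals.
The only mineral consistent with every observation is Garnet.

Garnet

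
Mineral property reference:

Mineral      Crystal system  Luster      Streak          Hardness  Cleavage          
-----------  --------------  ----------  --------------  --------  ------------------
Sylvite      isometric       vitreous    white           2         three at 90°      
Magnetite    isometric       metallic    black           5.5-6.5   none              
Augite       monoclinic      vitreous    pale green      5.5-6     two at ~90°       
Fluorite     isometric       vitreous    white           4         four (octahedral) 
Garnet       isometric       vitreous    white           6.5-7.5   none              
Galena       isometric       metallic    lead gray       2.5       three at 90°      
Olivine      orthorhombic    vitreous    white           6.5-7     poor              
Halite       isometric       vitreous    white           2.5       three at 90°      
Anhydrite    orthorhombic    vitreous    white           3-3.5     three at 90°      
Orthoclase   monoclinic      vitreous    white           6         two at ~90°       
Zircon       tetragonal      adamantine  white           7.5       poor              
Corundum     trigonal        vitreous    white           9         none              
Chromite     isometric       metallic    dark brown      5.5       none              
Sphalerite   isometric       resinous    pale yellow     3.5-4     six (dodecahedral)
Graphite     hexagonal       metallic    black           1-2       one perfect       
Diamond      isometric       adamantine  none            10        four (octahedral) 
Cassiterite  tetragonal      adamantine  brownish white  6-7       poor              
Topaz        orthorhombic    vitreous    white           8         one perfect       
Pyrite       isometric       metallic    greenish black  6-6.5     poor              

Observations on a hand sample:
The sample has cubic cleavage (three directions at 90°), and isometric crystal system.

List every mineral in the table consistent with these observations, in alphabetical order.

Galena, Halite, Sylvite

Cubic cleavage (three directions at 90°) — narrows the field to Sylvite, Galena, Halite, Anhydrite.
Isometric crystal system is inconsistent with Anhydrite.
The minerals that satisfy all observations are Galena, Halite, Sylvite.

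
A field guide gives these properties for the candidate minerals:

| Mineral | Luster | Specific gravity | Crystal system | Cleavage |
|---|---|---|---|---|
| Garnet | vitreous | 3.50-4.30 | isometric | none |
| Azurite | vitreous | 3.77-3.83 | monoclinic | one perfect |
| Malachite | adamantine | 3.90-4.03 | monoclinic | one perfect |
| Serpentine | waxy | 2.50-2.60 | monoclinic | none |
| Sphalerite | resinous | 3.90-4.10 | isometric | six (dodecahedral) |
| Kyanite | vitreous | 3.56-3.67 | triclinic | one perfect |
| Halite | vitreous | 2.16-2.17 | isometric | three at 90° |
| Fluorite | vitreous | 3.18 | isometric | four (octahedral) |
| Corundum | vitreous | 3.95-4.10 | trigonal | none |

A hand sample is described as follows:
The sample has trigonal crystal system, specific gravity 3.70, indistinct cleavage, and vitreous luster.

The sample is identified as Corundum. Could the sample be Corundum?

Trigonal crystal system — fits Corundum (trigonal system).
Specific gravity 3.70 — Corundum has SG 3.95-4.10; inconsistent.
Indistinct cleavage — Corundum has cleavage none; inconsistent.
Vitreous luster — fits Corundum (vitreous luster).
2 of the observed properties are inconsistent with Corundum.

No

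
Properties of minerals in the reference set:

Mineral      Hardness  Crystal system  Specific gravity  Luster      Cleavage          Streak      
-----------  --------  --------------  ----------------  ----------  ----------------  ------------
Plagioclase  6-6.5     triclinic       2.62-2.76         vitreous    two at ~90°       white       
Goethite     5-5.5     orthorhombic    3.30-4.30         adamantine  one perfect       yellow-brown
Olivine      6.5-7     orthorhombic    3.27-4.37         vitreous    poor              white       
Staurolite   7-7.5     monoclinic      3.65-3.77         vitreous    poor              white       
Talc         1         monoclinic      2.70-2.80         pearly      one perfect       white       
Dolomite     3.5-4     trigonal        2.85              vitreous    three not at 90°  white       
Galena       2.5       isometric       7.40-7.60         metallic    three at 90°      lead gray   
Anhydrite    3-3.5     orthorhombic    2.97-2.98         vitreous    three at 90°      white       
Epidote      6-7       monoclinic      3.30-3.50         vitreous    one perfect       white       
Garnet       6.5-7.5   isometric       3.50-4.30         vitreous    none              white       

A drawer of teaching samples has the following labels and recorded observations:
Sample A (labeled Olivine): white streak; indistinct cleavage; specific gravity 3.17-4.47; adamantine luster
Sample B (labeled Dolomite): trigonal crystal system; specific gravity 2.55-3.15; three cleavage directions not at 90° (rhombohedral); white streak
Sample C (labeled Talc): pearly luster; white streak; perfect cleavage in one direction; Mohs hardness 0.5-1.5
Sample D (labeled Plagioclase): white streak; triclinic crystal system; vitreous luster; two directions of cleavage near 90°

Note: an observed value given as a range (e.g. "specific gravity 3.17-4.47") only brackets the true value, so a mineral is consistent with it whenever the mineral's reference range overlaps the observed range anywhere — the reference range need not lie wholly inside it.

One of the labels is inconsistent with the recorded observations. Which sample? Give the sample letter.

Sample A: adamantine luster is outside the reference for Olivine (vitreous luster) — mislabeled.
Sample B: all recorded properties match Dolomite.
Sample C: all recorded properties match Talc.
Sample D: all recorded properties match Plagioclase.
The mislabeled specimen is A.

A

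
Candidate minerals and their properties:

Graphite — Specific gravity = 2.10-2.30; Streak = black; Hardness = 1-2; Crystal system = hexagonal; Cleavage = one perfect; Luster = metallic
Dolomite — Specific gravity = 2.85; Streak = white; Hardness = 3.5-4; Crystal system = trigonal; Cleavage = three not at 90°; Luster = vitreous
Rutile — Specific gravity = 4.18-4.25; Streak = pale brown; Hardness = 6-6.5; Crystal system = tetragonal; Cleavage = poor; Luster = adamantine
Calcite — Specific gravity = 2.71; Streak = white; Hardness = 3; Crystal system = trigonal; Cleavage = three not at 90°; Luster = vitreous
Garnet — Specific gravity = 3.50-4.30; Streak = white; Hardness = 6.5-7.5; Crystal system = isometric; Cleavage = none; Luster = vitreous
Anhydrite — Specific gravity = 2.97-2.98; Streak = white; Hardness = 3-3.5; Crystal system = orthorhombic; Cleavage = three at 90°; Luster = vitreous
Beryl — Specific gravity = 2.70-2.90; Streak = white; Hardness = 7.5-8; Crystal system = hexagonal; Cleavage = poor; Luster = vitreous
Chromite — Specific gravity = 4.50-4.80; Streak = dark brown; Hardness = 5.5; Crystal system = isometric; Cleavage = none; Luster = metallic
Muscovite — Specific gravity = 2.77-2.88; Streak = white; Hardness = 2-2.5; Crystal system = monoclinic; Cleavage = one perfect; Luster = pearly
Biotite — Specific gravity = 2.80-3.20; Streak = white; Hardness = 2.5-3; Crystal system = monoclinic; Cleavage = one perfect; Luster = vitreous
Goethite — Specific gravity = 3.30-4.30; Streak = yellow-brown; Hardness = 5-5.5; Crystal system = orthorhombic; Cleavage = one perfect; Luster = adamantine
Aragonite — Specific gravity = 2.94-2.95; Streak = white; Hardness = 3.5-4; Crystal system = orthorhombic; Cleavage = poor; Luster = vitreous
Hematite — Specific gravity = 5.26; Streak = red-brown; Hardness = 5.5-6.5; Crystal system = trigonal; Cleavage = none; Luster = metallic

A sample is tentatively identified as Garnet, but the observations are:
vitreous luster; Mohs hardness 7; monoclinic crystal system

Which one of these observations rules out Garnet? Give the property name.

Vitreous luster: Garnet has vitreous luster — matches.
Mohs hardness 7: Garnet has hardness 6.5-7.5 — matches.
Monoclinic crystal system: Garnet has isometric system — outside the reference range.
The crystal system is the one property that does not fit.

crystal system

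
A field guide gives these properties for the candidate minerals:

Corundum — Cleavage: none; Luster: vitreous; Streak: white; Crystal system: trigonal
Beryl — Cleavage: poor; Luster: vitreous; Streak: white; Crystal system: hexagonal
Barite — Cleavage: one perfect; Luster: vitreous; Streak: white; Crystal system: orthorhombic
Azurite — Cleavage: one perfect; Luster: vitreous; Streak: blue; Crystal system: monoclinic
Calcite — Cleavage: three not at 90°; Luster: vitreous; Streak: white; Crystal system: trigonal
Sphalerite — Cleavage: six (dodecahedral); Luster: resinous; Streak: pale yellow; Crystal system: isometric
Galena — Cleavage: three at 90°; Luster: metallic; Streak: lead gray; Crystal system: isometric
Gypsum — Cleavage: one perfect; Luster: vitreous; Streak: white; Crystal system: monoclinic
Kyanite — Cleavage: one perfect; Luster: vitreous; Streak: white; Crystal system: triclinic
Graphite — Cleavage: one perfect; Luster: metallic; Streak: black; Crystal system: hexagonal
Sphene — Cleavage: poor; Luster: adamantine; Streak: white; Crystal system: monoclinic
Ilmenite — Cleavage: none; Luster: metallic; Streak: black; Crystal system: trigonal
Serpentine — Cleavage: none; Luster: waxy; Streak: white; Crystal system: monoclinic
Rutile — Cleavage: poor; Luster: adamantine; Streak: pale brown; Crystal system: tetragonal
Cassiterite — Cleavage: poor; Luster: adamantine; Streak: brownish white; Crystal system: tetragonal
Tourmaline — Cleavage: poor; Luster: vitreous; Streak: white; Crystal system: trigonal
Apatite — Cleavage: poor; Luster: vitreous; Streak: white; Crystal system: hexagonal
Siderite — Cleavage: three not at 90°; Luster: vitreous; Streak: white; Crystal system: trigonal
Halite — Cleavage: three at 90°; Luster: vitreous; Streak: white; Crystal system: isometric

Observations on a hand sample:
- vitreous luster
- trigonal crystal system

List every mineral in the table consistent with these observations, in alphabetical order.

Calcite, Corundum, Siderite, Tourmaline

Vitreous luster — leaves Corundum, Beryl, Barite, Azurite, Calcite, Gypsum, Kyanite, Tourmaline, Apatite, Siderite, Halite.
Trigonal crystal system — leaves Corundum, Calcite, Tourmaline, Siderite.
Consistent with every observation: Calcite, Corundum, Siderite, Tourmaline.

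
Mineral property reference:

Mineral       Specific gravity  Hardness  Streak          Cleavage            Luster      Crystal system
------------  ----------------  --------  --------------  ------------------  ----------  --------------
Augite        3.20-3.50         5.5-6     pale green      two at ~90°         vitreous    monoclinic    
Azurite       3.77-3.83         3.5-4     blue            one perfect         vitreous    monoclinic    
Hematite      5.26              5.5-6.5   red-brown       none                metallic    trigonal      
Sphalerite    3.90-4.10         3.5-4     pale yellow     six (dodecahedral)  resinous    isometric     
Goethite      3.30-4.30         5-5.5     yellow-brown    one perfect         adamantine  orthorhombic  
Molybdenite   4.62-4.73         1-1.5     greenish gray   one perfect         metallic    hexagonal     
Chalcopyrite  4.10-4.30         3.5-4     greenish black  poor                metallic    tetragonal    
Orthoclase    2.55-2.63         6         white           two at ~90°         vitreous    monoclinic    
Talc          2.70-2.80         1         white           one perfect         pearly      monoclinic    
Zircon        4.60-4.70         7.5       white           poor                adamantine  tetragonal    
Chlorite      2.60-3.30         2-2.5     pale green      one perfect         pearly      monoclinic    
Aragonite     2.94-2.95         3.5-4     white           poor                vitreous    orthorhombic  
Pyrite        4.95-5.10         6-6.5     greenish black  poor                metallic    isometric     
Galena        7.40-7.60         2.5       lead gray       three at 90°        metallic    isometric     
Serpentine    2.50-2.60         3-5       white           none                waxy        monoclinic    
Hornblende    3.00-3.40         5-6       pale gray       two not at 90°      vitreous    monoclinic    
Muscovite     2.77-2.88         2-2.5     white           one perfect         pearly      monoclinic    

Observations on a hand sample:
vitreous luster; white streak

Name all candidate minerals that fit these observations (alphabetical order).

Vitreous luster — Augite, Azurite, Orthoclase, Aragonite, Hornblende remain.
White streak — only Orthoclase, Aragonite remain.
The minerals that satisfy all observations are Aragonite, Orthoclase.

Aragonite, Orthoclase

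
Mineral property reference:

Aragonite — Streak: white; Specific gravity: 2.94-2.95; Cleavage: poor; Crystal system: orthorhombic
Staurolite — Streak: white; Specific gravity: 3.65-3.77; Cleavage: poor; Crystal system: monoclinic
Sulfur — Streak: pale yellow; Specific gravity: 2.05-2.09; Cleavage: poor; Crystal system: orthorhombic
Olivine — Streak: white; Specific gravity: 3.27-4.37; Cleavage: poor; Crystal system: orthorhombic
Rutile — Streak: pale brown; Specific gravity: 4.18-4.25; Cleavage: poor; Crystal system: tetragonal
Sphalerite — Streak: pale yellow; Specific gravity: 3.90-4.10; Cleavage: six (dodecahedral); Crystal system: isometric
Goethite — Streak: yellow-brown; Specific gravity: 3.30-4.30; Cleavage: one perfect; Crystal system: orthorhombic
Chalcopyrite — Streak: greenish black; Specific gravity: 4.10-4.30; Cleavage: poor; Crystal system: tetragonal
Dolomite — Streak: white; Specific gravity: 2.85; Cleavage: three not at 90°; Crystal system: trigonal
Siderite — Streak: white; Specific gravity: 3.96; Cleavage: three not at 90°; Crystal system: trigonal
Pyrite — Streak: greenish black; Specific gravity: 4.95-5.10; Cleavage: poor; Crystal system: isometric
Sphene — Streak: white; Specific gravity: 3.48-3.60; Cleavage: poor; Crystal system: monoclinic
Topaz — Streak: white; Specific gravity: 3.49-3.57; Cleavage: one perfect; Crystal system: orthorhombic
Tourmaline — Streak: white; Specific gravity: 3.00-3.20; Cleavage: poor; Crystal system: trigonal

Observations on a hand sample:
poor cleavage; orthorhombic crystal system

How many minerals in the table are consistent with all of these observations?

3

Poor cleavage is inconsistent with Sphalerite, Goethite, Dolomite, Siderite, Topaz.
Orthorhombic crystal system: narrows the field to Aragonite, Sulfur, Olivine.
The minerals that satisfy all observations are Aragonite, Olivine, Sulfur.
That is 3 minerals.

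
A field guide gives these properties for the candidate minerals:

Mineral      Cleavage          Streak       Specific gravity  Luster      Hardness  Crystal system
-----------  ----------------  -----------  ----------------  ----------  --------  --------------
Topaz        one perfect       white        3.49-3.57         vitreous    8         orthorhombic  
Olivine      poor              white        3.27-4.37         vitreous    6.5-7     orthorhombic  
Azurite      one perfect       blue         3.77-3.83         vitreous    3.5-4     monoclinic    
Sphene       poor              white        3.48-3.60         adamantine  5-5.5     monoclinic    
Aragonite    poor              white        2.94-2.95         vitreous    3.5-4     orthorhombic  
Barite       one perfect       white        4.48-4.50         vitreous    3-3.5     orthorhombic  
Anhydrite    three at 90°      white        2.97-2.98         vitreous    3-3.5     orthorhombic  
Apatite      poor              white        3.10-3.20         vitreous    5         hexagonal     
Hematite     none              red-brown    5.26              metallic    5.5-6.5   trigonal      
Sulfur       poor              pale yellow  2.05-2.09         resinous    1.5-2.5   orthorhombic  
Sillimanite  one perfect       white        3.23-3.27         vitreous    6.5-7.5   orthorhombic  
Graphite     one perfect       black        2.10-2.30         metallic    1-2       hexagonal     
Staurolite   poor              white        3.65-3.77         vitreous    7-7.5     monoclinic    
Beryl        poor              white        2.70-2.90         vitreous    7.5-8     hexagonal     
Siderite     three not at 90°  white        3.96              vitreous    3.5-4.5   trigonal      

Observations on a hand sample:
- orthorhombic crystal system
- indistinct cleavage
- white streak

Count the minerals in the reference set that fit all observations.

2

Orthorhombic crystal system — leaves Topaz, Olivine, Aragonite, Barite, Anhydrite, Sulfur, Sillimanite.
Indistinct cleavage — narrows the field to Olivine, Aragonite, Sulfur.
White streak rules out Sulfur.
Consistent with every observation: Aragonite, Olivine.
That is 2 minerals.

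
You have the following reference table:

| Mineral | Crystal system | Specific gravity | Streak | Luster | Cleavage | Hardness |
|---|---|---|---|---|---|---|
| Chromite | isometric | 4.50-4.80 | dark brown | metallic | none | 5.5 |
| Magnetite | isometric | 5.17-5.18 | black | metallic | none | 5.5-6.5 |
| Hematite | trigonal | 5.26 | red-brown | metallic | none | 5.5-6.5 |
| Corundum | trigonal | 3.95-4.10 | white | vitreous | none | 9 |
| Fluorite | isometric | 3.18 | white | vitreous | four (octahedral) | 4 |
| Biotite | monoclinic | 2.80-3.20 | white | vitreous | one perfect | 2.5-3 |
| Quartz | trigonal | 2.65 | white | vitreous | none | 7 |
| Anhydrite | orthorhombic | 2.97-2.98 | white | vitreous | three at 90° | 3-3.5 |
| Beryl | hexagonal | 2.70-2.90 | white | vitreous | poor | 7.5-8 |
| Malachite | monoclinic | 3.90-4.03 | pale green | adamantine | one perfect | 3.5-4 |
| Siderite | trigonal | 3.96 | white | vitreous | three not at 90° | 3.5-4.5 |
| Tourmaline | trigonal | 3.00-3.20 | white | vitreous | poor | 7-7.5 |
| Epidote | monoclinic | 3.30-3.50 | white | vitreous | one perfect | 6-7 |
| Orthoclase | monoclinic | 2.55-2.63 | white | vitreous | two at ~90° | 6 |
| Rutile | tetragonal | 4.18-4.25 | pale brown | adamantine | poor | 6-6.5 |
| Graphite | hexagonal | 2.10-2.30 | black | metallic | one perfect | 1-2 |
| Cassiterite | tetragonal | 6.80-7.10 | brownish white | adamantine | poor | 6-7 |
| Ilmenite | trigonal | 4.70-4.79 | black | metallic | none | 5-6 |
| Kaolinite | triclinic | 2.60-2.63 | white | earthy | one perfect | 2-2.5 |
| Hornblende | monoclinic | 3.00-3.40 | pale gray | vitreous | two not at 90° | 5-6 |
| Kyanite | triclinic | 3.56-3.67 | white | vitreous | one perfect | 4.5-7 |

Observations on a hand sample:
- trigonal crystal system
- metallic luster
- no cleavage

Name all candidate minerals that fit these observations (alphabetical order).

Hematite, Ilmenite

Trigonal crystal system: leaves Hematite, Corundum, Quartz, Siderite, Tourmaline, Ilmenite.
Metallic luster: Hematite, Ilmenite remain.
No cleavage: consistent with all remaining minerals.
Consistent with every observation: Hematite, Ilmenite.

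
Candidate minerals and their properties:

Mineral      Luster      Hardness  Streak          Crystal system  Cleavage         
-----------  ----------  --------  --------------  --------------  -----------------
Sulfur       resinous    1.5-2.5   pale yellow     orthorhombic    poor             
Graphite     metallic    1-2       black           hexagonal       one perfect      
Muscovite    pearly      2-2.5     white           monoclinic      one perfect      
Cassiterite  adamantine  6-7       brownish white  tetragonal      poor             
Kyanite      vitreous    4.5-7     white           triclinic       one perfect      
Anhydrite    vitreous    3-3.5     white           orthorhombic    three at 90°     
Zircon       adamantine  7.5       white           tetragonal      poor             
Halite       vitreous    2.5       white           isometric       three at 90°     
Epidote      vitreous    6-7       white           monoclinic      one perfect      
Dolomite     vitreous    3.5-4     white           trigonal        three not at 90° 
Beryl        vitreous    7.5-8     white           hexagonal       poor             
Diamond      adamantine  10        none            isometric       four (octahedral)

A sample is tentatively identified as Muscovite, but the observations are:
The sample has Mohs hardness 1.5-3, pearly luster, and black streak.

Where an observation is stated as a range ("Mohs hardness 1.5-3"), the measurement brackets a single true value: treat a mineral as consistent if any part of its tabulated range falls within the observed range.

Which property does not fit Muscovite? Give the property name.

streak

Mohs hardness 1.5-3: Muscovite has hardness 2-2.5 — within range.
Pearly luster: Muscovite has pearly luster — within range.
Black streak: Muscovite has white streak — does not match.
The streak is the one property that does not fit.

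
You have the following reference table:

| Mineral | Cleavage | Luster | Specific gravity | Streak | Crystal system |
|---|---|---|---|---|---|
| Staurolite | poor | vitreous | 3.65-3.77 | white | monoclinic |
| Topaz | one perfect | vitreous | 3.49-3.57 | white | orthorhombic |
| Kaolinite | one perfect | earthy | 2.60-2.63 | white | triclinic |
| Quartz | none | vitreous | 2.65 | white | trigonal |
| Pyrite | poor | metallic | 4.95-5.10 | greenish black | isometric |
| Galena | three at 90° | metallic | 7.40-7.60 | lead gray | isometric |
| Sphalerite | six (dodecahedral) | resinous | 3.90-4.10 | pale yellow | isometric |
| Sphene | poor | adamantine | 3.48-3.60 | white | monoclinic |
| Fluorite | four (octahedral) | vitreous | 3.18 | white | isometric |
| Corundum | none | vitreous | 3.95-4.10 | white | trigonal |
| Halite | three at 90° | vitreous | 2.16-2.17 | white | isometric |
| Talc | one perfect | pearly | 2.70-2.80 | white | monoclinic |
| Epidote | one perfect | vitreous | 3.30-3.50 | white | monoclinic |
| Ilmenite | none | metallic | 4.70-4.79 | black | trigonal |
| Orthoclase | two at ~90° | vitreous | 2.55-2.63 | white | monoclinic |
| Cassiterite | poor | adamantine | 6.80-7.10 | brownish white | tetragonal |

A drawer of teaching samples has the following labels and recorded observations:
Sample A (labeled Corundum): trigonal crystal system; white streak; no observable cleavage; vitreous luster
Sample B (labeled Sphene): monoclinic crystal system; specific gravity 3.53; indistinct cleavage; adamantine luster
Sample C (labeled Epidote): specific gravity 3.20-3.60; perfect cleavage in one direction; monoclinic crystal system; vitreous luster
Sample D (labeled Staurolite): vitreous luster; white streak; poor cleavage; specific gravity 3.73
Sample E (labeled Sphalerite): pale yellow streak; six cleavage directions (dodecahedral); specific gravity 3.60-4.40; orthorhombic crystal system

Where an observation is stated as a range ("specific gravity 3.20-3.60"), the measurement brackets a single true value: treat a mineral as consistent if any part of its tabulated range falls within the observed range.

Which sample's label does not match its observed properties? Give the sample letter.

Sample A: nothing contradicts Corundum.
Sample B: nothing contradicts Sphene.
Sample C: nothing contradicts Epidote.
Sample D: nothing contradicts Staurolite.
Sample E: Sphalerite has isometric system, but the record shows orthorhombic crystal system — this label is wrong.
Only sample E is inconsistent with its label.

E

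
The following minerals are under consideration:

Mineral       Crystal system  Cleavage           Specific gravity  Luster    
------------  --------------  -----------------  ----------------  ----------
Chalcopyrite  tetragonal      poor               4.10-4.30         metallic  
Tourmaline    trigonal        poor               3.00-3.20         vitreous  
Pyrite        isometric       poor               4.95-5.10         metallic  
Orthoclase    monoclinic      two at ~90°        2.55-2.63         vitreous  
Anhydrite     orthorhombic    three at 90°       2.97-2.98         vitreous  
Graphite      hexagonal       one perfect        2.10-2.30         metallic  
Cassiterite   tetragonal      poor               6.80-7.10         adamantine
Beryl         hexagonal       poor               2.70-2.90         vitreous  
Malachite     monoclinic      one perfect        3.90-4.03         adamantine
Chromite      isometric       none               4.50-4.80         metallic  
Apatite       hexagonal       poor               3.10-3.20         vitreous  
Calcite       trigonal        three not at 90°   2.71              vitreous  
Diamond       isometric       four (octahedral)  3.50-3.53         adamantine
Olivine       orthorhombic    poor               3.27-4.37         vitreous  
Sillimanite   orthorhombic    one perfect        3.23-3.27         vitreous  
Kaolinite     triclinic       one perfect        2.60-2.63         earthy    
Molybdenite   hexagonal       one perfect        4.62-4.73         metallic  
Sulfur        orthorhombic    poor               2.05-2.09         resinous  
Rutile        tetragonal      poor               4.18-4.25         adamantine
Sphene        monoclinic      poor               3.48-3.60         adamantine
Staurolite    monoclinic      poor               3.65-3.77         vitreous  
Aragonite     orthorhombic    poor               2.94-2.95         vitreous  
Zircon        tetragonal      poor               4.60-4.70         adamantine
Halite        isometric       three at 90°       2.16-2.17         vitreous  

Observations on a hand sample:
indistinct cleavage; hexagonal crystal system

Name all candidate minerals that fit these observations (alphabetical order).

Indistinct cleavage: Chalcopyrite, Tourmaline, Pyrite, Cassiterite, Beryl, Apatite, Olivine, Sulfur, Rutile, Sphene, Staurolite, Aragonite, Zircon remain.
Hexagonal crystal system: only Beryl, Apatite remain.
Remaining candidates: Apatite, Beryl.

Apatite, Beryl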